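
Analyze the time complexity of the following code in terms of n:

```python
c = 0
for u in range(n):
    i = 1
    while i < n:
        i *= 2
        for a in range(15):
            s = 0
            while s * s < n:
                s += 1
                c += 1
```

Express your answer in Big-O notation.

Each loop level contributes: n × log n × 1 × √n. Multiplying the contributions gives O(n√n log n).

Answer: O(n√n log n)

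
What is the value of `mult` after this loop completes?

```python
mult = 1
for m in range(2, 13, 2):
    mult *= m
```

Product of even numbers 2 to 12
`mult` takes the values: 1 → 2 → 8 → 48 → 384 → 3840 → 46080

Answer: 46080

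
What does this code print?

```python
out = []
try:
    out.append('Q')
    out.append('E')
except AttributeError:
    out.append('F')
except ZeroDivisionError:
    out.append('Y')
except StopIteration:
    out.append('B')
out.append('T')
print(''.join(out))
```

Execution trace: 'Q' (try body) → 'E' (try body, no exception) → 'T' (after the try/except). Output: QET

Answer: QET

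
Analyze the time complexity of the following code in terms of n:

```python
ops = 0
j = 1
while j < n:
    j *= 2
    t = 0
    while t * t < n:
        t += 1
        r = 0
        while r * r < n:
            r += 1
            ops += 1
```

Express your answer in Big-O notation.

Each loop level contributes: log n × √n × √n. Multiplying the contributions gives O(n log n).

Answer: O(n log n)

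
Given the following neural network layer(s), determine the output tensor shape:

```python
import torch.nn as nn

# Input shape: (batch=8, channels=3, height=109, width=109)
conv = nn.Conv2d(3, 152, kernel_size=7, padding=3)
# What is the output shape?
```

Input: (8, 3, 109, 109) -> Output: (8, 152, 109, 109)

Answer: (8, 152, 109, 109)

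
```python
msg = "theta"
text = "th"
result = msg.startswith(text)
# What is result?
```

Trace:
`msg = "theta"` → msg = 'theta'
`text = "th"` → text = 'th'
`result = msg.startswith(text)` → result = True
So result = True

Answer: True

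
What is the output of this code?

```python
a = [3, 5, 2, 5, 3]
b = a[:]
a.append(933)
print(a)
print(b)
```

Key concept: slice [:] creates copy.
Step by step:
`a = [3, 5, 2, 5, 3]` → a = [3, 5, 2, 5, 3]
`b = a[:]` → b = [3, 5, 2, 5, 3]
`a.append(933)` → a = [3, 5, 2, 5, 3, 933]
`print(a)` → prints [3, 5, 2, 5, 3, 933]
`print(b)` → prints [3, 5, 2, 5, 3]

Answer:
[3, 5, 2, 5, 3, 933]
[3, 5, 2, 5, 3]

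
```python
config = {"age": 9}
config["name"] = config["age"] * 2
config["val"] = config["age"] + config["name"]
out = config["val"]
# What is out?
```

Trace:
`config = {"age": 9}` → config = {'age': 9}
`config["name"] = config["age"] * 2` → config = {'age': 9, 'name': 18}
`config["val"] = config["age"] + config["name"]` → config = {'age': 9, 'name': 18, 'val': 27}
`out = config["val"]` → out = 27
So out = 27

Answer: 27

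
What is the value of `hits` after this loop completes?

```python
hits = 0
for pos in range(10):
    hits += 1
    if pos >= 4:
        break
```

Loop breaks when pos reaches 4, hits is 5
`hits` takes the values: 0 → 1 → 2 → 3 → 4 → 5

Answer: 5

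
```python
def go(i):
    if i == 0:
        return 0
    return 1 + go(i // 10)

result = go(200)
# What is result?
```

Count of digits of 200: 3

Answer: 3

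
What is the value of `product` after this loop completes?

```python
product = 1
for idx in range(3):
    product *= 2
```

2^3 = 8
`product` takes the values: 1 → 2 → 4 → 8

Answer: 8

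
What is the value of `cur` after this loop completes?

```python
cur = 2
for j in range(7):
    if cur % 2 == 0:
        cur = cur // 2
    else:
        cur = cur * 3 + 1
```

Collatz-style transformation from 2
`cur` takes the values: 2 → 1 → 4 → 2 → 1 → 4 → 2 → 1

Answer: 1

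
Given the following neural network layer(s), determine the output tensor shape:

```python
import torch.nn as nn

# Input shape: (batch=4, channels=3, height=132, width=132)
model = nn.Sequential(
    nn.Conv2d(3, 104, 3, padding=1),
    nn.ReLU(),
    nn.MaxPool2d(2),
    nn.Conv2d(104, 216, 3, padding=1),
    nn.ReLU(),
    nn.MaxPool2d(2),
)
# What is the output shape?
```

Input: (4, 3, 132, 132) -> after first Conv2d: (4, 104, 132, 132) -> after first MaxPool2d: (4, 104, 66, 66) -> after second Conv2d: (4, 216, 66, 66) -> Output: (4, 216, 33, 33)

Answer: (4, 216, 33, 33)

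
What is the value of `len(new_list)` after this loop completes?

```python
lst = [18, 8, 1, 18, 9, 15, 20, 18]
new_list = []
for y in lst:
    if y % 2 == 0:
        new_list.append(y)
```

Count even numbers in [18, 8, 1, 18, 9, 15, 20, 18]
`new_list` takes the values: [] → [18] → [18, 8] → [18, 8, 18] → [18, 8, 18, 20] → [18, 8, 18, 20, 18]
So `len(new_list)` = 5

Answer: 5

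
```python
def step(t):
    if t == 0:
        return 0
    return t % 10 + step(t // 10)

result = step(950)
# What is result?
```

Sum of digits of 950: 0 + 5 + 9 = 14

Answer: 14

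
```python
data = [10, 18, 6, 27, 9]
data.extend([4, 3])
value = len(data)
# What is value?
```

Trace:
`data = [10, 18, 6, 27, 9]` → data = [10, 18, 6, 27, 9]
`data.extend([4, 3])` → data = [10, 18, 6, 27, 9, 4, 3]
`value = len(data)` → value = 7
So value = 7

Answer: 7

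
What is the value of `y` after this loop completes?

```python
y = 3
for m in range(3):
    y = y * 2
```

Multiply by 2, 3 times: 3 * 2^3 = 24
`y` takes the values: 3 → 6 → 12 → 24

Answer: 24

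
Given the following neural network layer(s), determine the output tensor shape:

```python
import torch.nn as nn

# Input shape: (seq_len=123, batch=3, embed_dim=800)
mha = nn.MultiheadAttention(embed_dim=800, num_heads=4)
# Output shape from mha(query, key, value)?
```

Input: (123, 3, 800) -> Output: (123, 3, 800)

Answer: (123, 3, 800)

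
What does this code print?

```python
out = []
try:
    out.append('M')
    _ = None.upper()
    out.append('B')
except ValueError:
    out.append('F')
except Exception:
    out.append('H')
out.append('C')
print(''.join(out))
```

Execution trace: 'M' (try body) → 'H' (except Exception) → 'C' (after the try/except). Output: MHC

Answer: MHC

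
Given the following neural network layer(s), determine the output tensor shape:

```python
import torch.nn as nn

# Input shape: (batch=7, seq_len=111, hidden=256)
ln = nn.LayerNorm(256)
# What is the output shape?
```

Input: (7, 111, 256) -> Output: (7, 111, 256)

Answer: (7, 111, 256)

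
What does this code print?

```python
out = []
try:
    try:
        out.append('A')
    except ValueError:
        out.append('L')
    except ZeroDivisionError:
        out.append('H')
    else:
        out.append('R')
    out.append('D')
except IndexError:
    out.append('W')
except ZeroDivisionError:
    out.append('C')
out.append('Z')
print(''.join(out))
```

Execution trace: 'A' (inner try body, no exception) → 'R' (inner else) → 'D' (try body, no exception) → 'Z' (after the try/except). Output: ARDZ

Answer: ARDZ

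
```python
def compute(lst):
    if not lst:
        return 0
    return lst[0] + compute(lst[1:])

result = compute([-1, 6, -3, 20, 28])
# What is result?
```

(-1) + 6 + (-3) + 20 + 28 + 0 = 50

Answer: 50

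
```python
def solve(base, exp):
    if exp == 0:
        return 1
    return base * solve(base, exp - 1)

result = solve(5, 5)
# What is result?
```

solve(5, 5) = 5 * 5 * 5 * 5 * 5 = 3125

Answer: 3125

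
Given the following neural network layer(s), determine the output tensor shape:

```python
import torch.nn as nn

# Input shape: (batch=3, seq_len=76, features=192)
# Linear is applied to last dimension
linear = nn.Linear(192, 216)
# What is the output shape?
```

Input: (3, 76, 192) -> Output: (3, 76, 216)

Answer: (3, 76, 216)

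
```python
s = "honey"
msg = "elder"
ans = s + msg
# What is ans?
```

Trace:
`s = "honey"` → s = 'honey'
`msg = "elder"` → msg = 'elder'
`ans = s + msg` → ans = 'honeyelder'
So ans = 'honeyelder'

Answer: 'honeyelder'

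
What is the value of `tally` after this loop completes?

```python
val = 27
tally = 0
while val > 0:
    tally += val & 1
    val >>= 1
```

Count set bits in 27 (binary: 0b11011)
`tally` takes the values: 0 → 1 → 2 → 3 → 4

Answer: 4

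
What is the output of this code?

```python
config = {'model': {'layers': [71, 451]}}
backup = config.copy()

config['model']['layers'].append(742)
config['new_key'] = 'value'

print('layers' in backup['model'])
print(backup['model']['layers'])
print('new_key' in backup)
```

Key concept: shallow copy gotcha with nested dict.
Step by step:
`config = {'model': {'layers': [71, 451]}}` → config = {'model': {'layers': [71, 451]}}
`backup = config.copy()` → backup = {'model': {'layers': [71, 451]}}
`config['model']['layers'].append(742)` → config = {'model': {'layers': [71, 451, 742]}}; backup = {'model': {'layers': [71, 451, 742]}}
`config['new_key'] = 'value'` → config = {'model': {'layers': [71, 451, 742]}, 'new_key': 'value'}
`print('layers' in backup['model'])` → prints True
`print(backup['model']['layers'])` → prints [71, 451, 742]
`print('new_key' in backup)` → prints False

Answer:
True
[71, 451, 742]
False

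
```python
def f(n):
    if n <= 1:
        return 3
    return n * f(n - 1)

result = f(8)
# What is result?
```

f(8) = 8 * 7 * 6 * 5 * 4 * 3 * 2 * 3 = 120960

Answer: 120960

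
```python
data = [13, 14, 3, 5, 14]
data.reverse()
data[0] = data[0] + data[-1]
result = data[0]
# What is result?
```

Trace:
`data = [13, 14, 3, 5, 14]` → data = [13, 14, 3, 5, 14]
`data.reverse()` → data = [14, 5, 3, 14, 13]
`data[0] = data[0] + data[-1]` → data = [27, 5, 3, 14, 13]
`result = data[0]` → result = 27
So result = 27

Answer: 27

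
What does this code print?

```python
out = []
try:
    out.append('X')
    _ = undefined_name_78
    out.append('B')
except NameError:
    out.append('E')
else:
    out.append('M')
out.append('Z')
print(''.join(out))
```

Execution trace: 'X' (try body) → 'E' (except NameError) → 'Z' (after the try/except). Output: XEZ

Answer: XEZ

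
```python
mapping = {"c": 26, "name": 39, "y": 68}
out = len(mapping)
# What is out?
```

Trace:
`mapping = {"c": 26, "name": 39, "y": 68}` → mapping = {'c': 26, 'name': 39, 'y': 68}
`out = len(mapping)` → out = 3
So out = 3

Answer: 3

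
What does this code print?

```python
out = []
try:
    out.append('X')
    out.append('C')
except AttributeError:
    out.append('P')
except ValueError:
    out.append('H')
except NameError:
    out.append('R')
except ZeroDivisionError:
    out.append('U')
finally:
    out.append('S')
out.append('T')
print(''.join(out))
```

Execution trace: 'X' (try body) → 'C' (try body, no exception) → 'S' (finally) → 'T' (after the try/except). Output: XCST

Answer: XCST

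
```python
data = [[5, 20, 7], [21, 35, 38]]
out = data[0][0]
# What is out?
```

Trace:
`data = [[5, 20, 7], [21, 35, 38]]` → data = [[5, 20, 7], [21, 35, 38]]
`out = data[0][0]` → out = 5
So out = 5

Answer: 5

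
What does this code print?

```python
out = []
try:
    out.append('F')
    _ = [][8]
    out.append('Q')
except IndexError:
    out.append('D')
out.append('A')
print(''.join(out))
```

Execution trace: 'F' (try body) → 'D' (except IndexError) → 'A' (after the try/except). Output: FDA

Answer: FDA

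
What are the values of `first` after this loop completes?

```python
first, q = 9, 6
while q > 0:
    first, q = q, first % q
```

GCD of 9 and 6
`first` takes the values: 9 → 6 → 3

Answer: 3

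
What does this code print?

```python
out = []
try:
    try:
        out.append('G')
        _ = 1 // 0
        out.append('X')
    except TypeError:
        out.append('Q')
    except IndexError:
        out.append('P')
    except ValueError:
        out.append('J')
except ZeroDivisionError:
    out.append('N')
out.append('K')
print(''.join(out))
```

Execution trace: 'G' (try body) → 'N' (outer except ZeroDivisionError) → 'K' (after the try/except). Output: GNK

Answer: GNK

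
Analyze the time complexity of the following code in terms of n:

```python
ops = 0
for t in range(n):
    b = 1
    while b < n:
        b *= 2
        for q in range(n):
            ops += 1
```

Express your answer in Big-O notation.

Each loop level contributes: n × log n × n. Multiplying the contributions gives O(n^2 log n).

Answer: O(n^2 log n)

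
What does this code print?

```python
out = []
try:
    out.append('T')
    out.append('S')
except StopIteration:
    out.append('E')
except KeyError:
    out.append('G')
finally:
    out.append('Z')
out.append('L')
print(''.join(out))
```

Execution trace: 'T' (try body) → 'S' (try body, no exception) → 'Z' (finally) → 'L' (after the try/except). Output: TSZL

Answer: TSZL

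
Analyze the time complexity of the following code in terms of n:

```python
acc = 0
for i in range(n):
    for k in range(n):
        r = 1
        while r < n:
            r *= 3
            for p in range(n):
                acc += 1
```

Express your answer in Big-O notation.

Each loop level contributes: n × n × log n × n. Multiplying the contributions gives O(n^3 log n).

Answer: O(n^3 log n)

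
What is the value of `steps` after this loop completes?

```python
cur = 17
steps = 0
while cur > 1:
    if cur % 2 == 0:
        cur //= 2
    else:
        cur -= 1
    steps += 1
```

Steps to reduce 17 to 1
`steps` takes the values: 0 → 1 → 2 → 3 → 4 → 5

Answer: 5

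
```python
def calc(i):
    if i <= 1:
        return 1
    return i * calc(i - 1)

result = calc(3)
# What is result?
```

calc(3) = 3 * 2 * 1 = 6

Answer: 6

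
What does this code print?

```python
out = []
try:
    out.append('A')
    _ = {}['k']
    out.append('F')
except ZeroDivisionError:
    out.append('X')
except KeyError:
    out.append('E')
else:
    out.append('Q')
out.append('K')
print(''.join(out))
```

Execution trace: 'A' (try body) → 'E' (except KeyError) → 'K' (after the try/except). Output: AEK

Answer: AEK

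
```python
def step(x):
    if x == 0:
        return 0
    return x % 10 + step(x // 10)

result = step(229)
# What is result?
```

Sum of digits of 229: 9 + 2 + 2 = 13

Answer: 13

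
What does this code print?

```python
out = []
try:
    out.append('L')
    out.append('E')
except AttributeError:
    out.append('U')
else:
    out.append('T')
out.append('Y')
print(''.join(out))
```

Execution trace: 'L' (try body) → 'E' (try body, no exception) → 'T' (else) → 'Y' (after the try/except). Output: LETY

Answer: LETY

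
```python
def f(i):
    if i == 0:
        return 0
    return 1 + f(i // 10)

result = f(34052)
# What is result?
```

Count of digits of 34052: 5

Answer: 5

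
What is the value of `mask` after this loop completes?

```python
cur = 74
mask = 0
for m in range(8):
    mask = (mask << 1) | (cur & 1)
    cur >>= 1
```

Reverse lowest 8 bits of 74
`mask` takes the values: 0 → 1 → 2 → 5 → 10 → 20 → 41 → 82

Answer: 82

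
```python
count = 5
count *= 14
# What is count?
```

Trace:
`count = 5` → count = 5
`count *= 14` → count = 70
So count = 70

Answer: 70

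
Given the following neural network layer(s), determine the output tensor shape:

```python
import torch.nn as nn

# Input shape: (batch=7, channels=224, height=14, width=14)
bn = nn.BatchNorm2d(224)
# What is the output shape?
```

Input: (7, 224, 14, 14) -> Output: (7, 224, 14, 14)

Answer: (7, 224, 14, 14)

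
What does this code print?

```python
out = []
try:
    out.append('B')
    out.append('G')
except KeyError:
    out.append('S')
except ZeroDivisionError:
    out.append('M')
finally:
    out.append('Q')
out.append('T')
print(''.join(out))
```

Execution trace: 'B' (try body) → 'G' (try body, no exception) → 'Q' (finally) → 'T' (after the try/except). Output: BGQT

Answer: BGQT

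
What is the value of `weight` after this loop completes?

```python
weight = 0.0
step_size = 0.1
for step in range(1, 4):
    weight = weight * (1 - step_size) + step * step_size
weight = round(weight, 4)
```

Moving average with lr=0.1
`weight` takes the values: 0.0 → 0.1 → 0.29 → 0.561

Answer: 0.561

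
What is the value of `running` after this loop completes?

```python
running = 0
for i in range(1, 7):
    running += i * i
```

Sum of squares 1² to 6² = 91
`running` takes the values: 0 → 1 → 5 → 14 → 30 → 55 → 91

Answer: 91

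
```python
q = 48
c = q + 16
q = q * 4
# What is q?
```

Trace:
`q = 48` → q = 48
`c = q + 16` → c = 64
`q = q * 4` → q = 192
So q = 192

Answer: 192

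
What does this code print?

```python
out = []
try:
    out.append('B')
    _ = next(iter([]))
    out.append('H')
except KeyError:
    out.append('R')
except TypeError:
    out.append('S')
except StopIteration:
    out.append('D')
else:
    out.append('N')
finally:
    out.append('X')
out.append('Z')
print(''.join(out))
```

Execution trace: 'B' (try body) → 'D' (except StopIteration) → 'X' (finally) → 'Z' (after the try/except). Output: BDXZ

Answer: BDXZ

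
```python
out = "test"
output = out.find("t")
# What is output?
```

Trace:
`out = "test"` → out = 'test'
`output = out.find("t")` → output = 0
So output = 0

Answer: 0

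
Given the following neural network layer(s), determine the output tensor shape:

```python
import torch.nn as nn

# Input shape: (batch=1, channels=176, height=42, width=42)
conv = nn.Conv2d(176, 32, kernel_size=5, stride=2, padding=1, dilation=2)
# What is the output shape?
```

Input: (1, 176, 42, 42) -> Output: (1, 32, 18, 18)

Answer: (1, 32, 18, 18)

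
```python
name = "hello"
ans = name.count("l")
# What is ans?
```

Trace:
`name = "hello"` → name = 'hello'
`ans = name.count("l")` → ans = 2
So ans = 2

Answer: 2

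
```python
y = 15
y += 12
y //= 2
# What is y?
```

Trace:
`y = 15` → y = 15
`y += 12` → y = 27
`y //= 2` → y = 13
So y = 13

Answer: 13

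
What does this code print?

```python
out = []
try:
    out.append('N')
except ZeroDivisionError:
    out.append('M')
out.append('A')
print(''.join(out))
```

Execution trace: 'N' (try body, no exception) → 'A' (after the try/except). Output: NA

Answer: NA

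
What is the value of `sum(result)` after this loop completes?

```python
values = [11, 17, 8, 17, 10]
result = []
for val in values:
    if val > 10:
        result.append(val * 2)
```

Sum of doubled values > 10
`result` takes the values: [] → [22] → [22, 34] → [22, 34, 34]
So `sum(result)` = 90

Answer: 90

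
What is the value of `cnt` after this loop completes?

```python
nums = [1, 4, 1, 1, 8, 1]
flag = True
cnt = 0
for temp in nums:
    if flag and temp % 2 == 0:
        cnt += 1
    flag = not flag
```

Count even values at even positions
`cnt` takes the values: 0 → 1

Answer: 1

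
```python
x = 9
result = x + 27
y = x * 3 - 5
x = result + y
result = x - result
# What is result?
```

Trace:
`x = 9` → x = 9
`result = x + 27` → result = 36
`y = x * 3 - 5` → y = 22
`x = result + y` → x = 58
`result = x - result` → result = 22
So result = 22

Answer: 22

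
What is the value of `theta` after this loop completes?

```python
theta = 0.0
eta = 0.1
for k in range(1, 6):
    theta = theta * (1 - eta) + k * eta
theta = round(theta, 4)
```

Moving average with lr=0.1
`theta` takes the values: 0.0 → 0.1 → 0.29 → 0.561 → 0.9049 → 1.31441 → 1.3144

Answer: 1.3144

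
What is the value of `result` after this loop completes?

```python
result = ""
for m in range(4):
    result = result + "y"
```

Repeat 'y' 4 times
`result` takes the values: "" → "y" → "yy" → "yyy" → "yyyy"

Answer: "yyyy"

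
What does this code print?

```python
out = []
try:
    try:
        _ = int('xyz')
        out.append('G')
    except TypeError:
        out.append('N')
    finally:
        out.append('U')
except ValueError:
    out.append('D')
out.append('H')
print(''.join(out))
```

Execution trace: 'U' (finally) → 'D' (outer except ValueError) → 'H' (after the try/except). Output: UDH

Answer: UDH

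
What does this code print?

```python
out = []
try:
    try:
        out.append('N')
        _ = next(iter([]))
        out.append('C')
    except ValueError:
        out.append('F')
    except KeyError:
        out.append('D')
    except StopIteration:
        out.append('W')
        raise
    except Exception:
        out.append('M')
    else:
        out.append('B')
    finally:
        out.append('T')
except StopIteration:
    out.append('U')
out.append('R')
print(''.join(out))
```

Execution trace: 'N' (inner try body) → 'W' (inner except StopIteration) → 'T' (inner finally) → 'U' (outer except StopIteration) → 'R' (after the try/except). Output: NWTUR

Answer: NWTUR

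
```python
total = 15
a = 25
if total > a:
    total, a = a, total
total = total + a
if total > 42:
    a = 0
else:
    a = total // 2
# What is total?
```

Trace:
`total = 15` → total = 15
`a = 25` → a = 25
`if total > a: ...` → total > a is False → no variable changes
`total = total + a` → total = 40
`if total > 42: ...` → total > 42 is False, take else branch → a = 20
So total = 40

Answer: 40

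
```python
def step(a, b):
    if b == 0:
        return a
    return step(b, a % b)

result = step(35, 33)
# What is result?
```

step(35, 33) -> step(33, 2) -> step(2, 1) -> step(1, 0) -> 1

Answer: 1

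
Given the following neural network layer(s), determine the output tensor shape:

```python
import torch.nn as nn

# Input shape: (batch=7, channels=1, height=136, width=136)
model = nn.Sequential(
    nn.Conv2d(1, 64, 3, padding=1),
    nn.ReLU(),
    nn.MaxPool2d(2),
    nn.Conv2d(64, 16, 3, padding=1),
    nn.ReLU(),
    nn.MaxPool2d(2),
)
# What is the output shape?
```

Input: (7, 1, 136, 136) -> after first Conv2d: (7, 64, 136, 136) -> after first MaxPool2d: (7, 64, 68, 68) -> after second Conv2d: (7, 16, 68, 68) -> Output: (7, 16, 34, 34)

Answer: (7, 16, 34, 34)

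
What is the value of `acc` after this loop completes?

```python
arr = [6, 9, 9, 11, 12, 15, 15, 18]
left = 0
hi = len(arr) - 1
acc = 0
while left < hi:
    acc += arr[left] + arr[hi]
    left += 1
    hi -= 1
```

Sum of pairs from ends
`acc` takes the values: 0 → 24 → 48 → 72 → 95

Answer: 95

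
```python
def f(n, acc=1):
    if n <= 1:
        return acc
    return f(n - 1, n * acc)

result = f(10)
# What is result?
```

Accumulator trace (n, acc): (10, 1) -> (9, 10) -> (8, 90) -> (7, 720) -> (6, 5040) -> (5, 30240) -> (4, 151200) -> (3, 604800) -> (2, 1814400) -> (1, 3628800) -> return 3628800

Answer: 3628800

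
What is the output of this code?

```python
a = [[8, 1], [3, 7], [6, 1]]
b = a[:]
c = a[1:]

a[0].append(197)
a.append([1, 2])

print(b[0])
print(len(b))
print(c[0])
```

Key concept: slice with nested mutation.
Step by step:
`a = [[8, 1], [3, 7], [6, 1]]` → a = [[8, 1], [3, 7], [6, 1]]
`b = a[:]` → b = [[8, 1], [3, 7], [6, 1]]
`c = a[1:]` → c = [[3, 7], [6, 1]]
`a[0].append(197)` → a = [[8, 1, 197], [3, 7], [6, 1]]; b = [[8, 1, 197], [3, 7], [6, 1]]
`a.append([1, 2])` → a = [[8, 1, 197], [3, 7], [6, 1], [1, 2]]
`print(b[0])` → prints [8, 1, 197]
`print(len(b))` → prints 3
`print(c[0])` → prints [3, 7]

Answer:
[8, 1, 197]
3
[3, 7]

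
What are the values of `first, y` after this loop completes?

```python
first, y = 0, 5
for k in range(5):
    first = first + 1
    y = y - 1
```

first goes 0→5, y goes 5→0
`first, y` takes the values: (0, 5) → (1, 5) → (1, 4) → (2, 4) → (2, 3) → (3, 3) → (3, 2) → (4, 2) → (4, 1) → (5, 1) → (5, 0)

Answer: 5, 0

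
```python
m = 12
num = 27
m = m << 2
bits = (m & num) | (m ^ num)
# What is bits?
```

Trace:
`m = 12` → m = 12
`num = 27` → num = 27
`m = m << 2` → m = 48
`bits = (m & num) | (m ^ num)` → bits = 59
So bits = 59

Answer: 59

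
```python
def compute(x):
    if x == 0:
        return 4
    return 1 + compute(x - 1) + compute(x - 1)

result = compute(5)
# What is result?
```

compute(x) = 1 + 2·compute(x-1), compute(0)=4. Closed form: (4+1)·2^5 - 1 = 159.

Answer: 159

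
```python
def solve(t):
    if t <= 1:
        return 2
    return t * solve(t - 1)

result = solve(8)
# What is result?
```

solve(8) = 8 * 7 * 6 * 5 * 4 * 3 * 2 * 2 = 80640

Answer: 80640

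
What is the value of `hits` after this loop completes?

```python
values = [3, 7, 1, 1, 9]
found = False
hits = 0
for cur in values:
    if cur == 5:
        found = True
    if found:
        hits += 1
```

Count elements after first 5 in [3, 7, 1, 1, 9]
`hits` takes the values: 0

Answer: 0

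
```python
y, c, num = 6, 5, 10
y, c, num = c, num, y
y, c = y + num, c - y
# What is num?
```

Trace:
`y, c, num = 6, 5, 10` → y = 6; c = 5; num = 10
`y, c, num = c, num, y` → y = 5; c = 10; num = 6
`y, c = y + num, c - y` → y = 11; c = 5
So num = 6

Answer: 6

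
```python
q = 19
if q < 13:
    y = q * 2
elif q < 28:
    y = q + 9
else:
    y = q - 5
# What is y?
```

Trace:
`q = 19` → q = 19
`if q < 13: ...` → q < 13 is False, q < 28 is True → y = 28
So y = 28

Answer: 28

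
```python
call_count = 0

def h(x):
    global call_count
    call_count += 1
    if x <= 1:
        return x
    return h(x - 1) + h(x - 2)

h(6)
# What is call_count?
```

Calls(x) = 1 + Calls(x-1) + Calls(x-2); Calls(0)=Calls(1)=1. For x=6 this gives 25.

Answer: 25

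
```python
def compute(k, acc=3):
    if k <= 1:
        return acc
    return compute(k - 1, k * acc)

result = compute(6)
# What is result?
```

Accumulator trace (n, acc): (6, 3) -> (5, 18) -> (4, 90) -> (3, 360) -> (2, 1080) -> (1, 2160) -> return 2160

Answer: 2160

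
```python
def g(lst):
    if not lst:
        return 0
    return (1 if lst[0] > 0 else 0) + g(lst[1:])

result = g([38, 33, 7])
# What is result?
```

Count of positive elements in [38, 33, 7] = 3

Answer: 3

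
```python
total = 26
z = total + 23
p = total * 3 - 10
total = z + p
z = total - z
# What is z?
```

Trace:
`total = 26` → total = 26
`z = total + 23` → z = 49
`p = total * 3 - 10` → p = 68
`total = z + p` → total = 117
`z = total - z` → z = 68
So z = 68

Answer: 68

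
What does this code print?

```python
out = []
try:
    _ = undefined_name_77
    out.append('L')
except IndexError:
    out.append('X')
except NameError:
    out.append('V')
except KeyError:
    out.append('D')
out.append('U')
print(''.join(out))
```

Execution trace: 'V' (except NameError) → 'U' (after the try/except). Output: VU

Answer: VU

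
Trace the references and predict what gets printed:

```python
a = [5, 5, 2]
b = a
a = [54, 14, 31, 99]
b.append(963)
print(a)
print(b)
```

Key concept: rebinding vs mutation: a is rebound to a new list, b still points at the original.
Step by step:
`a = [5, 5, 2]` → a = [5, 5, 2]
`b = a` → b = [5, 5, 2] (same object as a)
`a = [54, 14, 31, 99]` → a = [54, 14, 31, 99]
`b.append(963)` → b = [5, 5, 2, 963]
`print(a)` → prints [54, 14, 31, 99]
`print(b)` → prints [5, 5, 2, 963]

Answer:
[54, 14, 31, 99]
[5, 5, 2, 963]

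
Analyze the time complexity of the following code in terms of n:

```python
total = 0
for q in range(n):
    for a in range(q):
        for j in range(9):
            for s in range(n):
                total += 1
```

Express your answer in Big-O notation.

Each loop level contributes: n × n × 1 × n. Multiplying the contributions gives O(n^3).

Answer: O(n^3)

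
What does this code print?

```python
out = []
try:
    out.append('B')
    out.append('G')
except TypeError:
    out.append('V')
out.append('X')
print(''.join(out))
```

Execution trace: 'B' (try body) → 'G' (try body, no exception) → 'X' (after the try/except). Output: BGX

Answer: BGX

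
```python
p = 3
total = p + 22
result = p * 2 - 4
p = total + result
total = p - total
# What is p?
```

Trace:
`p = 3` → p = 3
`total = p + 22` → total = 25
`result = p * 2 - 4` → result = 2
`p = total + result` → p = 27
`total = p - total` → total = 2
So p = 27

Answer: 27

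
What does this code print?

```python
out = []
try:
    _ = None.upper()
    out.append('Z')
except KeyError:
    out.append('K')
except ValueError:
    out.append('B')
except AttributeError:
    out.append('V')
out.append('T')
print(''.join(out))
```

Execution trace: 'V' (except AttributeError) → 'T' (after the try/except). Output: VT

Answer: VT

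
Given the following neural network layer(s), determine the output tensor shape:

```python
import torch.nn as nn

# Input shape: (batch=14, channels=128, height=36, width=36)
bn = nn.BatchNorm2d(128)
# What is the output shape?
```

Input: (14, 128, 36, 36) -> Output: (14, 128, 36, 36)

Answer: (14, 128, 36, 36)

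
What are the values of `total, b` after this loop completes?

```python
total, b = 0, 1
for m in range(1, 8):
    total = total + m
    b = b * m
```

Sum and factorial of 1 to 7
`total, b` takes the values: (0, 1) → (1, 1) → (3, 1) → (3, 2) → (6, 2) → (6, 6) → (10, 6) → (10, 24) → (15, 24) → (15, 120) → (21, 120) → (21, 720) → (28, 720) → (28, 5040)

Answer: 28, 5040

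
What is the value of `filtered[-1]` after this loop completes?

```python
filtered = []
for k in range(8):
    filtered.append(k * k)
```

Last element of squares 0 to 7
`filtered` takes the values: [] → [0] → [0, 1] → [0, 1, 4] → [0, 1, 4, 9] → [0, 1, 4, 9, 16] → [0, 1, 4, 9, 16, 25] → [0, 1, 4, 9, 16, 25, 36] → [0, 1, 4, 9, 16, 25, 36, 49]
So `filtered[-1]` = 49

Answer: 49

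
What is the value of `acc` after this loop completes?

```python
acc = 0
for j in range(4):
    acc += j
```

Sum of 0 to 3 = 6
`acc` takes the values: 0 → 1 → 3 → 6

Answer: 6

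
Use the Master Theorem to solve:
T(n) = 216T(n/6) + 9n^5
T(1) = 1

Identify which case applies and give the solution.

a=216, b=6, f(n)=9n^5. log_6(216) = 3. Since c=5 > 3 and the regularity condition holds (216(n/6)^5 = (216/6^5)n^5 with 216/6^5 < 1), Case 3 applies: T(n) = Θ(f(n)) = O(n^5).

Answer: O(n^5) - Case 3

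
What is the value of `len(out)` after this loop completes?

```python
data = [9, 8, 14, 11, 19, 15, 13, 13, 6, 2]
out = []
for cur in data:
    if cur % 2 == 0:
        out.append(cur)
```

Count even numbers in [9, 8, 14, 11, 19, 15, 13, 13, 6, 2]
`out` takes the values: [] → [8] → [8, 14] → [8, 14, 6] → [8, 14, 6, 2]
So `len(out)` = 4

Answer: 4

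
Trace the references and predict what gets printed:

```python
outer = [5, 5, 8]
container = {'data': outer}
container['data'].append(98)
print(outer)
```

Key concept: dict holds reference to list.
Step by step:
`outer = [5, 5, 8]` → outer = [5, 5, 8]
`container = {'data': outer}` → container = {'data': [5, 5, 8]}
`container['data'].append(98)` → outer = [5, 5, 8, 98]; container = {'data': [5, 5, 8, 98]}
`print(outer)` → prints [5, 5, 8, 98]

Answer: [5, 5, 8, 98]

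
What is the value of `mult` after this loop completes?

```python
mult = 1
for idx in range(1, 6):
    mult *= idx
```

5! = 120
`mult` takes the values: 1 → 2 → 6 → 24 → 120

Answer: 120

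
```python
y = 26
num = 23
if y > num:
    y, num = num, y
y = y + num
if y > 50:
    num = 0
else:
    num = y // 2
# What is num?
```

Trace:
`y = 26` → y = 26
`num = 23` → num = 23
`if y > num: ...` → y > num is True → y = 23; num = 26
`y = y + num` → y = 49
`if y > 50: ...` → y > 50 is False, take else branch → num = 24
So num = 24

Answer: 24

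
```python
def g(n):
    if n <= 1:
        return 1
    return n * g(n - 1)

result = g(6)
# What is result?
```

g(6) = 6 * 5 * 4 * 3 * 2 * 1 = 720

Answer: 720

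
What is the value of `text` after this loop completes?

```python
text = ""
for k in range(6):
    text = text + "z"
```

Repeat 'z' 6 times
`text` takes the values: "" → "z" → "zz" → "zzz" → "zzzz" → "zzzzz" → "zzzzzz"

Answer: "zzzzzz"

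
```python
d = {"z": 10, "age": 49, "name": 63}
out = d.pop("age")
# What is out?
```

Trace:
`d = {"z": 10, "age": 49, "name": 63}` → d = {'z': 10, 'age': 49, 'name': 63}
`out = d.pop("age")` → d = {'z': 10, 'name': 63}; out = 49
So out = 49

Answer: 49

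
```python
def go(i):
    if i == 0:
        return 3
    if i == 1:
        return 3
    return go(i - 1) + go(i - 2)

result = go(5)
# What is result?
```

Build up from base cases: go(0)=3, go(1)=3, go(2)=6, go(3)=9, go(4)=15, go(5)=24

Answer: 24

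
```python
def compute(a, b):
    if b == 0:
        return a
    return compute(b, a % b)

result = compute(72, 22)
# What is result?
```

compute(72, 22) -> compute(22, 6) -> compute(6, 4) -> compute(4, 2) -> compute(2, 0) -> 2

Answer: 2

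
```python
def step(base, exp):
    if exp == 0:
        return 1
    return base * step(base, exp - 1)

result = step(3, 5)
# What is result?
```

step(3, 5) = 3 * 3 * 3 * 3 * 3 = 243

Answer: 243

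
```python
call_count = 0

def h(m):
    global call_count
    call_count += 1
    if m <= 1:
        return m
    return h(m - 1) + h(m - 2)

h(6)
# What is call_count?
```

Calls(m) = 1 + Calls(m-1) + Calls(m-2); Calls(0)=Calls(1)=1. For m=6 this gives 25.

Answer: 25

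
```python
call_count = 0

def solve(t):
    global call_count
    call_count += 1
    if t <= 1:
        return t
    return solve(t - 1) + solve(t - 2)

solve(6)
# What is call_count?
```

Calls(t) = 1 + Calls(t-1) + Calls(t-2); Calls(0)=Calls(1)=1. For t=6 this gives 25.

Answer: 25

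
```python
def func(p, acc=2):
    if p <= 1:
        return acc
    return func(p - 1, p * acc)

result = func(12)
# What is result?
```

Accumulator trace (n, acc): (12, 2) -> (11, 24) -> (10, 264) -> (9, 2640) -> (8, 23760) -> (7, 190080) -> (6, 1330560) -> (5, 7983360) -> (4, 39916800) -> (3, 159667200) -> (2, 479001600) -> (1, 958003200) -> return 958003200

Answer: 958003200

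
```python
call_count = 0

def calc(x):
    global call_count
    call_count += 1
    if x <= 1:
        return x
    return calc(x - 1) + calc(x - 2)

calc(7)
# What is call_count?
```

Calls(x) = 1 + Calls(x-1) + Calls(x-2); Calls(0)=Calls(1)=1. For x=7 this gives 41.

Answer: 41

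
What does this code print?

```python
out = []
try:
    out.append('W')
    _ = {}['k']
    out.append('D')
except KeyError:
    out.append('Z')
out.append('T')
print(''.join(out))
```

Execution trace: 'W' (try body) → 'Z' (except KeyError) → 'T' (after the try/except). Output: WZT

Answer: WZT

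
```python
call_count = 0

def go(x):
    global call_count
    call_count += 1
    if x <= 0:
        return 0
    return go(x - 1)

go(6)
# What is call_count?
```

Linear recursion stepping by 1: 7 calls from x=6 down to ≤0.

Answer: 7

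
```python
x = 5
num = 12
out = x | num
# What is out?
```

Trace:
`x = 5` → x = 5
`num = 12` → num = 12
`out = x | num` → out = 13
So out = 13

Answer: 13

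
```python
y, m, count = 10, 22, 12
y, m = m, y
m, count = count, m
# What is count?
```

Trace:
`y, m, count = 10, 22, 12` → y = 10; m = 22; count = 12
`y, m = m, y` → y = 22; m = 10
`m, count = count, m` → m = 12; count = 10
So count = 10

Answer: 10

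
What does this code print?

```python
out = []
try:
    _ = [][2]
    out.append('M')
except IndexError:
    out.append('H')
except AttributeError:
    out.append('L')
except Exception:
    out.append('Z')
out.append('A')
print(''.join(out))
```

Execution trace: 'H' (except IndexError) → 'A' (after the try/except). Output: HA

Answer: HA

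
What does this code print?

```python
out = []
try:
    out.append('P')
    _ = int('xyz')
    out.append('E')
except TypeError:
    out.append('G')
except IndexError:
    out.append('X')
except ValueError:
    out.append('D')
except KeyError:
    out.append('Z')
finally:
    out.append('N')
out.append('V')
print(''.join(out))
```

Execution trace: 'P' (try body) → 'D' (except ValueError) → 'N' (finally) → 'V' (after the try/except). Output: PDNV

Answer: PDNV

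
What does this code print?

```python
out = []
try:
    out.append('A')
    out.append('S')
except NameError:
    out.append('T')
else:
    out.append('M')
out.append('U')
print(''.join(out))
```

Execution trace: 'A' (try body) → 'S' (try body, no exception) → 'M' (else) → 'U' (after the try/except). Output: ASMU

Answer: ASMU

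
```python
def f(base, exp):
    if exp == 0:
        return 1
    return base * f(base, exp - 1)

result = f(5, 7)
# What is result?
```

f(5, 7) = 5 * 5 * 5 * 5 * 5 * 5 * 5 = 78125

Answer: 78125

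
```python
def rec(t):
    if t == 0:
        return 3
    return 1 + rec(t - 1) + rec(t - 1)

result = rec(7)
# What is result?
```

rec(t) = 1 + 2·rec(t-1), rec(0)=3. Closed form: (3+1)·2^7 - 1 = 511.

Answer: 511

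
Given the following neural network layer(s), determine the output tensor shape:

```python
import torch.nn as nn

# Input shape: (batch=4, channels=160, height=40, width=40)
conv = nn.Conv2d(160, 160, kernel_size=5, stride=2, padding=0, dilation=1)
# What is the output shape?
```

Input: (4, 160, 40, 40) -> Output: (4, 160, 18, 18)

Answer: (4, 160, 18, 18)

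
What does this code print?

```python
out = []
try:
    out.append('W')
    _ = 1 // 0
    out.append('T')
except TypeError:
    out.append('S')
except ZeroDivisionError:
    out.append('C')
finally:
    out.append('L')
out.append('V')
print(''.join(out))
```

Execution trace: 'W' (try body) → 'C' (except ZeroDivisionError) → 'L' (finally) → 'V' (after the try/except). Output: WCLV

Answer: WCLV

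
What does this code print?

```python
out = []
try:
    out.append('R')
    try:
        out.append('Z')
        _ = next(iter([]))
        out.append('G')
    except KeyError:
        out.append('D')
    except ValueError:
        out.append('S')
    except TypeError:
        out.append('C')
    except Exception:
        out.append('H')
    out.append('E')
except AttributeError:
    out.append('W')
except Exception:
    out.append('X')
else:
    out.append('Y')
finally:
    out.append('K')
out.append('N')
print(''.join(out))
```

Execution trace: 'R' (try body) → 'Z' (inner try body) → 'H' (inner except Exception) → 'E' (try body, no exception) → 'Y' (else) → 'K' (finally) → 'N' (after the try/except). Output: RZHEYKN

Answer: RZHEYKN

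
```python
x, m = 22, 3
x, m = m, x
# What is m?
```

Trace:
`x, m = 22, 3` → x = 22; m = 3
`x, m = m, x` → x = 3; m = 22
So m = 22

Answer: 22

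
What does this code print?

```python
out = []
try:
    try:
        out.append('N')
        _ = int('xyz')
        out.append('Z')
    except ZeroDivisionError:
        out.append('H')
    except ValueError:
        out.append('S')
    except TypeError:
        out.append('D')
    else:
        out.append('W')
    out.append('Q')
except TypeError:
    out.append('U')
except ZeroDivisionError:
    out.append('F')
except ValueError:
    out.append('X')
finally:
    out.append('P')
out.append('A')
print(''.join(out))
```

Execution trace: 'N' (inner try body) → 'S' (inner except ValueError) → 'Q' (try body, no exception) → 'P' (finally) → 'A' (after the try/except). Output: NSQPA

Answer: NSQPA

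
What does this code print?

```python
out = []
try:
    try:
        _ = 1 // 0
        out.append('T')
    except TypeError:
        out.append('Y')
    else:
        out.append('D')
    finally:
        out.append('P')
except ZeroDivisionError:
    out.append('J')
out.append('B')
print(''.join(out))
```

Execution trace: 'P' (finally) → 'J' (outer except ZeroDivisionError) → 'B' (after the try/except). Output: PJB

Answer: PJB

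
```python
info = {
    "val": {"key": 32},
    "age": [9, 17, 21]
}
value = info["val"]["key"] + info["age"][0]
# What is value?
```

Trace:
`info = { ...` → info = {'val': {'key': 32}, 'age': [9, 17, 21]}
`value = info["val"]["key"] + info["age"][0]` → value = 41
So value = 41

Answer: 41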